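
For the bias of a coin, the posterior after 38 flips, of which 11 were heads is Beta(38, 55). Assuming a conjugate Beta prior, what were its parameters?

Under Beta–binomial conjugacy the posterior parameters are (a+s, b+f).
So a = 38 − 11 = 27 and b = 55 − 27 = 28.

Beta(27, 28)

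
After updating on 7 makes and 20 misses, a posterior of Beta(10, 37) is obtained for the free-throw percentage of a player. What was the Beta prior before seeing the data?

A Beta(α, β) prior with s successes and f failures in binomial data gives a Beta(α+s, β+f) posterior.
So α = 10 − 7 = 3 and β = 37 − 20 = 17.

Beta(3, 17)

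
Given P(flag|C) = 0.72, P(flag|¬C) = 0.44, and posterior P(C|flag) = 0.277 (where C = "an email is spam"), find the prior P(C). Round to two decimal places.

P(C) = 0.19

Bayes' rule in odds form gives O(C|E) = O(C)·[P(E|C)/P(E|¬C)], hence O(C) = O(C|E)/LR.
Posterior odds = 0.277/(1−0.277) = 0.3831. LR = 0.72/0.44 = 1.6364.
Prior odds = 0.3831/1.6364 = 0.2341, so P(C) = 0.2341/(1+0.2341) ≈ 0.19.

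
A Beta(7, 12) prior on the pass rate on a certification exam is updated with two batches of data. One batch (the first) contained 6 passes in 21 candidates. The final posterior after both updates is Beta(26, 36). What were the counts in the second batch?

13 passes and 9 failures

Sequential conjugate updates are equivalent to a single update on the pooled data, so total successes = posterior α − prior α and total failures = posterior β − prior β.
Total across both batches: 26−7=19 passes, 36−12=24 failures.
Subtract the first batch: 19−6=13 passes and 24−15=9 failures.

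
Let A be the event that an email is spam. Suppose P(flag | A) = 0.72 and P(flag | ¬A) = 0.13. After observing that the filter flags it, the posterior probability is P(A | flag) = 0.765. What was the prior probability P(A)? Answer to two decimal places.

P(A) = 0.37

In odds form, posterior odds = prior odds × likelihood ratio, so prior odds = posterior odds ÷ LR.
Posterior odds = 0.765/(1−0.765) = 3.2553. LR = 0.72/0.13 = 5.5385.
Prior odds = 3.2553/5.5385 = 0.5878, so P(A) = 0.5878/(1+0.5878) ≈ 0.37.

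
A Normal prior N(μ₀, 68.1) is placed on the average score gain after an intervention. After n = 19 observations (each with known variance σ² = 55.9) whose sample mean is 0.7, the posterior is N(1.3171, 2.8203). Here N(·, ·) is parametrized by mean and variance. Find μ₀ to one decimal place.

With known observation variance, the Normal–Normal posterior has precision τ_n = τ₀ + n/σ² and mean μ_n = (τ₀μ₀ + (n/σ²)x̄)/τ_n.
Here τ₀ = 1/68.1 = 0.014684 and τ_data = 19/55.9 = 0.339893, so τ_n = 0.354577.
Rearranging for μ₀: μ₀ = (μ_n·τ_n − τ_data·x̄)/τ₀ = (1.3171·0.354577 − 0.339893·0.7) / 0.014684 = 0.229088/0.014684 ≈ 15.6.

μ₀ = 15.6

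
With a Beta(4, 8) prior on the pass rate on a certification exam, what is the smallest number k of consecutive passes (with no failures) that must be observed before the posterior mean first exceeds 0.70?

k = 15

After k passes and 0 failures the posterior is Beta(4+k, 8), with mean (4+k)/(4+8+k).
Set (4+k)/(12+k) > 0.70 and solve: k > (0.70·12 − 4)/(1 − 0.70) = 14.667.
The smallest integer exceeding 14.667 is 15, and checking k=15: (19)/(27) = 0.7037 > 0.70.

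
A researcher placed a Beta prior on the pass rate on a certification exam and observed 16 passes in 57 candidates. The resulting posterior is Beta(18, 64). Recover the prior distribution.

Under Beta–binomial conjugacy the posterior parameters are (α+s, β+f).
Subtract the data counts: 18−16=2, 64−41=23.

Beta(2, 23)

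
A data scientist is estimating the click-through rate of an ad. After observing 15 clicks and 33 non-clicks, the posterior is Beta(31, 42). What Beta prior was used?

Beta is conjugate to the binomial likelihood: posterior = Beta(α+s, β+f).
Subtract the data counts: 31−15=16, 42−33=9.

Beta(16, 9)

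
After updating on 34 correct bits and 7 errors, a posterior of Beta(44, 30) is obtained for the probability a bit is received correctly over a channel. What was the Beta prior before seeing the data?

A Beta(α, β) prior with s successes and f failures in binomial data gives a Beta(α+s, β+f) posterior.
So α = 44 − 34 = 10 and β = 30 − 7 = 23.

Beta(10, 23)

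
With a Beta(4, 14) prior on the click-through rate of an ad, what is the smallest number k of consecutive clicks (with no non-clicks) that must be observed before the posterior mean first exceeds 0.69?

k = 28

After k clicks and 0 non-clicks the posterior is Beta(4+k, 14), with mean (4+k)/(4+14+k).
Set (4+k)/(18+k) > 0.69 and solve: k > (0.69·18 − 4)/(1 − 0.69) = 27.161.
The smallest integer exceeding 27.161 is 28, and checking k=28: (32)/(46) = 0.6957 > 0.69.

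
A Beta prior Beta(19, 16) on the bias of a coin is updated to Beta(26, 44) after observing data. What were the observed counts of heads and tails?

Under Beta–binomial conjugacy the posterior parameters are (α+s, β+f).
So s = 26 − 19 = 7 and f = 44 − 16 = 28.

7 heads and 28 tails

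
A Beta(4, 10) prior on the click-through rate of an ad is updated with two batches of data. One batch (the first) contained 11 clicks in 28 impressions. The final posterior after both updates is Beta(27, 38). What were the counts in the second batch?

Because Beta–binomial updating is additive in the counts, the combined data contributed (α_post−α_prior, β_post−β_prior) successes and failures.
Total across both batches: 27−4=23 clicks, 38−10=28 non-clicks.
Subtract the first batch: 23−11=12 clicks and 28−17=11 non-clicks.

12 clicks and 11 non-clicks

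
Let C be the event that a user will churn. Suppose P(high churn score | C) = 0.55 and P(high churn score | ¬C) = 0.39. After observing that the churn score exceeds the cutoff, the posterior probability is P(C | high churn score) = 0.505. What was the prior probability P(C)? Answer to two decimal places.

P(C) = 0.42

Bayes' rule in odds form gives O(C|E) = O(C)·[P(E|C)/P(E|¬C)], hence O(C) = O(C|E)/LR.
Posterior odds = 0.505/(1−0.505) = 1.0202. LR = 0.55/0.39 = 1.4103.
Prior odds = 1.0202/1.4103 = 0.7234, so P(C) = 0.7234/(1+0.7234) ≈ 0.42.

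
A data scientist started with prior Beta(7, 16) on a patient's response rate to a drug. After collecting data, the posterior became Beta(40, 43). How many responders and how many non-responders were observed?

33 responders and 27 non-responders

Under Beta–binomial conjugacy the posterior parameters are (a+s, b+f).
Match parameters: s=40−7=33, f=43−16=27.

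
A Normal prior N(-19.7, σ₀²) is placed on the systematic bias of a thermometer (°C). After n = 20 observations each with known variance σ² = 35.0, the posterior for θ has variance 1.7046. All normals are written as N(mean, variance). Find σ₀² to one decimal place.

Posterior precision equals prior precision plus data precision: 1/σ_n² = 1/σ₀² + n/σ².
So 1/σ₀² = 1/1.7046 − 20/35.0 = 0.586648 − 0.571429 = 0.015219.
Hence σ₀² = 1/0.015219 ≈ 65.7.

σ₀² = 65.7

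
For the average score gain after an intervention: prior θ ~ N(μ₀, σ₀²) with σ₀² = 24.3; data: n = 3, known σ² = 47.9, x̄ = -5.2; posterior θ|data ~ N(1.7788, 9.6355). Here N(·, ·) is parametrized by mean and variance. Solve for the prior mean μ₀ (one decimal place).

With known observation variance, the Normal–Normal posterior has precision τ_n = τ₀ + n/σ² and mean μ_n = (τ₀μ₀ + (n/σ²)x̄)/τ_n.
Here τ₀ = 1/24.3 = 0.041152 and τ_data = 3/47.9 = 0.062630, so τ_n = 0.103782.
Rearranging for μ₀: μ₀ = (μ_n·τ_n − τ_data·x̄)/τ₀ = (1.7788·0.103782 − 0.062630·-5.2) / 0.041152 = 0.510283/0.041152 ≈ 12.4.

μ₀ = 12.4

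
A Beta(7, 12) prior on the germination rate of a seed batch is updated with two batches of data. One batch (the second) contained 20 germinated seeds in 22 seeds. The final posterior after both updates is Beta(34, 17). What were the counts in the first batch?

7 germinated seeds and 3 non-germinating seeds

Sequential conjugate updates are equivalent to a single update on the pooled data, so total successes = posterior α − prior α and total failures = posterior β − prior β.
Total across both batches: 34−7=27 germinated seeds, 17−12=5 non-germinating seeds.
Subtract the second batch: 27−20=7 germinated seeds and 5−2=3 non-germinating seeds.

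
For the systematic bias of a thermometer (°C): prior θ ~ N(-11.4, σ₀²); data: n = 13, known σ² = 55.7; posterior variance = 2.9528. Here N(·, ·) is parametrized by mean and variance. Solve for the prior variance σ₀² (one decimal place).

σ₀² = 9.5

For the Normal–Normal model with known σ², precisions add: τ_n = τ₀ + n/σ².
So 1/σ₀² = 1/2.9528 − 13/55.7 = 0.338662 − 0.233393 = 0.105269.
Hence σ₀² = 1/0.105269 ≈ 9.5.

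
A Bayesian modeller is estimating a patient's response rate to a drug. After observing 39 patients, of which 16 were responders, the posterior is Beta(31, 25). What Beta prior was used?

Beta(15, 2)

Beta is conjugate to the binomial likelihood: posterior = Beta(α+s, β+f).
Subtract the data counts: 31−16=15, 25−23=2.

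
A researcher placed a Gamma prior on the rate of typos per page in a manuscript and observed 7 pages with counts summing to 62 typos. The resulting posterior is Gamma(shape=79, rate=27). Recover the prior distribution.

Gamma–Poisson conjugacy: posterior shape = α + Σxᵢ, posterior rate = β + n.
So α = 79 − 62 = 17 and β = 27 − 7 = 20.

Gamma(shape=17, rate=20)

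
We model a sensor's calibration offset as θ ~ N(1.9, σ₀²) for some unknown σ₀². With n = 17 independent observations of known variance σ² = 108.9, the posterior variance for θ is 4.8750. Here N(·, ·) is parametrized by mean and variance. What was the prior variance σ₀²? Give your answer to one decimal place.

σ₀² = 20.4

For the Normal–Normal model with known σ², precisions add: τ_n = τ₀ + n/σ².
So 1/σ₀² = 1/4.8750 − 17/108.9 = 0.205128 − 0.156107 = 0.049021.
Hence σ₀² = 1/0.049021 ≈ 20.4.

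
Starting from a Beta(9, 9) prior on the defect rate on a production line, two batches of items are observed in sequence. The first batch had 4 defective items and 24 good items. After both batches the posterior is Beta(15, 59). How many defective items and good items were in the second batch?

Because Beta–binomial updating is additive in the counts, the combined data contributed (α_post−α_prior, β_post−β_prior) successes and failures.
Total across both batches: 15−9=6 defective items, 59−9=50 good items.
Subtract the first batch: 6−4=2 defective items and 50−24=26 good items.

2 defective items and 26 good items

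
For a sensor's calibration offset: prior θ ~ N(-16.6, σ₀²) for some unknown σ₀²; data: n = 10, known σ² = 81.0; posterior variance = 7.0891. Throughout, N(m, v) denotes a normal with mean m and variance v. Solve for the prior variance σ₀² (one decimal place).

σ₀² = 56.8

Posterior precision equals prior precision plus data precision: 1/σ_n² = 1/σ₀² + n/σ².
So 1/σ₀² = 1/7.0891 − 10/81.0 = 0.141062 − 0.123457 = 0.017605.
Hence σ₀² = 1/0.017605 ≈ 56.8.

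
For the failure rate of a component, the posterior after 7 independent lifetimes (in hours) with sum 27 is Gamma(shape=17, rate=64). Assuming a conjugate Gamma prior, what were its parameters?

Gamma(shape=10, rate=37)

For an exponential likelihood with a Gamma(α, β) prior on the rate, n observations with total T give posterior Gamma(α+n, β+T).
So α = 17 − 7 = 10 and β = 64 − 27 = 37.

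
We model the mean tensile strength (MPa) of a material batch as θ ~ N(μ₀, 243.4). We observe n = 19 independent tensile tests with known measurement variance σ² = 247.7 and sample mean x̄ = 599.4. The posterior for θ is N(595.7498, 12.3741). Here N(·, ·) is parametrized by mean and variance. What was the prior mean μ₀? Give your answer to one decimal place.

With known observation variance, the Normal–Normal posterior has precision τ_n = τ₀ + n/σ² and mean μ_n = (τ₀μ₀ + (n/σ²)x̄)/τ_n.
Here τ₀ = 1/243.4 = 0.004108 and τ_data = 19/247.7 = 0.076706, so τ_n = 0.080814.
Rearranging for μ₀: μ₀ = (μ_n·τ_n − τ_data·x̄)/τ₀ = (595.7498·0.080814 − 0.076706·599.4) / 0.004108 = 2.167348/0.004108 ≈ 527.6.

μ₀ = 527.6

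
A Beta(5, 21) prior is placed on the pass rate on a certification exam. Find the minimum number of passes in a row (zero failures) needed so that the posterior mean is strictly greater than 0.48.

k = 15

After k passes and 0 failures the posterior is Beta(5+k, 21), with mean (5+k)/(5+21+k).
Set (5+k)/(26+k) > 0.48 and solve: k > (0.48·26 − 5)/(1 − 0.48) = 14.385.
The smallest integer exceeding 14.385 is 15.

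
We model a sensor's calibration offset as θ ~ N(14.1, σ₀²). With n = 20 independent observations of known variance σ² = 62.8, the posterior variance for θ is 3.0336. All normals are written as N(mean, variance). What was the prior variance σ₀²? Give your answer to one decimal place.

Posterior precision equals prior precision plus data precision: 1/σ_n² = 1/σ₀² + n/σ².
So 1/σ₀² = 1/3.0336 − 20/62.8 = 0.329641 − 0.318471 = 0.011170.
Hence σ₀² = 1/0.011170 ≈ 89.5.

σ₀² = 89.5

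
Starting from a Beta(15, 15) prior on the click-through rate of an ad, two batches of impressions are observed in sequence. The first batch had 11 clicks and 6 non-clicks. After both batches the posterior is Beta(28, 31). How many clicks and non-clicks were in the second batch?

2 clicks and 10 non-clicks

Because Beta–binomial updating is additive in the counts, the combined data contributed (α_post−α_prior, β_post−β_prior) successes and failures.
Total across both batches: 28−15=13 clicks, 31−15=16 non-clicks.
Subtract the first batch: 13−11=2 clicks and 16−6=10 non-clicks.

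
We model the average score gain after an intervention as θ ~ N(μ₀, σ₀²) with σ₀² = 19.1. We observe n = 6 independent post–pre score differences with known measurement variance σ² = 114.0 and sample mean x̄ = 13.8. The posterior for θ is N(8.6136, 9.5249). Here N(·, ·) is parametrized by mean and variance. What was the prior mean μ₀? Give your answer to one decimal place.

μ₀ = 3.4

With known observation variance, the Normal–Normal posterior has precision τ_n = τ₀ + n/σ² and mean μ_n = (τ₀μ₀ + (n/σ²)x̄)/τ_n.
Here τ₀ = 1/19.1 = 0.052356 and τ_data = 6/114.0 = 0.052632, so τ_n = 0.104988.
Rearranging for μ₀: μ₀ = (μ_n·τ_n − τ_data·x̄)/τ₀ = (8.6136·0.104988 − 0.052632·13.8) / 0.052356 = 0.178003/0.052356 ≈ 3.4.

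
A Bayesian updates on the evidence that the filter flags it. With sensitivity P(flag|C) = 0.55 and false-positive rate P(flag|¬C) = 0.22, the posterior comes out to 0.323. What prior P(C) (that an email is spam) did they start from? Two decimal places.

P(C) = 0.16

Bayes' rule in odds form gives O(C|E) = O(C)·[P(E|C)/P(E|¬C)], hence O(C) = O(C|E)/LR.
Posterior odds = 0.323/(1−0.323) = 0.4771. LR = 0.55/0.22 = 2.5000.
Prior odds = 0.4771/2.5000 = 0.1908, so P(C) = 0.1908/(1+0.1908) ≈ 0.16.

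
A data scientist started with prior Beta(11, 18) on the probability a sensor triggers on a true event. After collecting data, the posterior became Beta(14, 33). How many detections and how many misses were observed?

Under Beta–binomial conjugacy the posterior parameters are (α+s, β+f).
So s = 14 − 11 = 3 and f = 33 − 18 = 15.

3 detections and 15 misses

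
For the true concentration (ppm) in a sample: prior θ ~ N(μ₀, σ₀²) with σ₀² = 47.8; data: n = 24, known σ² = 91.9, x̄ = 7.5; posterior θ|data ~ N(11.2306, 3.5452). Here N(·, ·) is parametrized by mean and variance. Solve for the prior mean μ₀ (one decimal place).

μ₀ = 57.8

The posterior mean is a precision-weighted average: μ_n = (τ₀μ₀ + τ_data·x̄)/(τ₀+τ_data), with τ₀=1/σ₀² and τ_data=n/σ².
Here τ₀ = 1/47.8 = 0.020921 and τ_data = 24/91.9 = 0.261153, so τ_n = 0.282074.
Rearranging for μ₀: μ₀ = (μ_n·τ_n − τ_data·x̄)/τ₀ = (11.2306·0.282074 − 0.261153·7.5) / 0.020921 = 1.209213/0.020921 ≈ 57.8.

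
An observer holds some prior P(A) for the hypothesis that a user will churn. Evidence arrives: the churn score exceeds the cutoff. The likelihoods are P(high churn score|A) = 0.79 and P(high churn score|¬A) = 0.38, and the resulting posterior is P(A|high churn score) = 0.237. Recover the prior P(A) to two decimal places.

P(A) = 0.13

Bayes' rule in odds form gives O(A|E) = O(A)·[P(E|A)/P(E|¬A)], hence O(A) = O(A|E)/LR.
Posterior odds = 0.237/(1−0.237) = 0.3106. LR = 0.79/0.38 = 2.0789.
Prior odds = 0.3106/2.0789 = 0.1494, so P(A) = 0.1494/(1+0.1494) ≈ 0.13.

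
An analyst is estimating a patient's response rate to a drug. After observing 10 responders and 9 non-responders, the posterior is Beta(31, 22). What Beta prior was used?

A Beta(α, β) prior with s successes and f failures in binomial data gives a Beta(α+s, β+f) posterior.
So α = 31 − 10 = 21 and β = 22 − 9 = 13.

Beta(21, 13)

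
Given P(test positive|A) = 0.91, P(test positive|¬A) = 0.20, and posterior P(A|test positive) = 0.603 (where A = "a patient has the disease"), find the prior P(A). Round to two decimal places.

Bayes' rule in odds form gives O(A|E) = O(A)·[P(E|A)/P(E|¬A)], hence O(A) = O(A|E)/LR.
Posterior odds = 0.603/(1−0.603) = 1.5189. LR = 0.91/0.20 = 4.5500.
Prior odds = 1.5189/4.5500 = 0.3338, so P(A) = 0.3338/(1+0.3338) ≈ 0.25.

P(A) = 0.25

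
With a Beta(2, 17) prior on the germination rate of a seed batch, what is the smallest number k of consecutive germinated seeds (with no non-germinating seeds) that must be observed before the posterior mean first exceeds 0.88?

After k germinated seeds and 0 non-germinating seeds the posterior is Beta(2+k, 17), with mean (2+k)/(2+17+k).
Set (2+k)/(19+k) > 0.88 and solve: k > (0.88·19 − 2)/(1 − 0.88) = 122.667.
The smallest integer exceeding 122.667 is 123, and checking k=123: (125)/(142) = 0.8803 > 0.88.

k = 123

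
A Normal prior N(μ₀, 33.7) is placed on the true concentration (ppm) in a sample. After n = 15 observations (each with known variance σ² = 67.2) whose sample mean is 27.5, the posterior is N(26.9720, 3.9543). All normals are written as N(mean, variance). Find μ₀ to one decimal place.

μ₀ = 23.0

With known observation variance, the Normal–Normal posterior has precision τ_n = τ₀ + n/σ² and mean μ_n = (τ₀μ₀ + (n/σ²)x̄)/τ_n.
Here τ₀ = 1/33.7 = 0.029674 and τ_data = 15/67.2 = 0.223214, so τ_n = 0.252888.
Rearranging for μ₀: μ₀ = (μ_n·τ_n − τ_data·x̄)/τ₀ = (26.9720·0.252888 − 0.223214·27.5) / 0.029674 = 0.682510/0.029674 ≈ 23.0.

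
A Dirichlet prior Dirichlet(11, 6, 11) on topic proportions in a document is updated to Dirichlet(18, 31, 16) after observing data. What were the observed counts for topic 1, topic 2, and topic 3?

For a Dirichlet(α) prior with multinomial counts c, the posterior is Dirichlet(α + c) componentwise.
Counts are posterior − prior componentwise: 18−11=7, 31−6=25, 16−11=5.

counts (7, 25, 5)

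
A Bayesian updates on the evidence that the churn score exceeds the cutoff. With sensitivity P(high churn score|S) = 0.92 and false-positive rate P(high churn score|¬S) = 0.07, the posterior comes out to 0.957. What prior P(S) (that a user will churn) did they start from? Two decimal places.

In odds form, posterior odds = prior odds × likelihood ratio, so prior odds = posterior odds ÷ LR.
Posterior odds = 0.957/(1−0.957) = 22.2558. LR = 0.92/0.07 = 13.1429.
Prior odds = 22.2558/13.1429 = 1.6934, so P(S) = 1.6934/(1+1.6934) ≈ 0.63.

P(S) = 0.63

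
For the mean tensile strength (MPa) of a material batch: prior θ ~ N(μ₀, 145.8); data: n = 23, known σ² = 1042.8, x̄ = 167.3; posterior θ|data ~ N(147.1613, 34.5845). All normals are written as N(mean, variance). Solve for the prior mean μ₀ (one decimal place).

μ₀ = 82.4

The posterior mean is a precision-weighted average: μ_n = (τ₀μ₀ + τ_data·x̄)/(τ₀+τ_data), with τ₀=1/σ₀² and τ_data=n/σ².
Here τ₀ = 1/145.8 = 0.006859 and τ_data = 23/1042.8 = 0.022056, so τ_n = 0.028915.
Rearranging for μ₀: μ₀ = (μ_n·τ_n − τ_data·x̄)/τ₀ = (147.1613·0.028915 − 0.022056·167.3) / 0.006859 = 0.565200/0.006859 ≈ 82.4.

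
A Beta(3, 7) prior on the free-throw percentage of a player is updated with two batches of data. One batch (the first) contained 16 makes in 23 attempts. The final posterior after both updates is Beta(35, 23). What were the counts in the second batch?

16 makes and 9 misses

Sequential conjugate updates are equivalent to a single update on the pooled data, so total successes = posterior α − prior α and total failures = posterior β − prior β.
Total across both batches: 35−3=32 makes, 23−7=16 misses.
Subtract the first batch: 32−16=16 makes and 16−7=9 misses.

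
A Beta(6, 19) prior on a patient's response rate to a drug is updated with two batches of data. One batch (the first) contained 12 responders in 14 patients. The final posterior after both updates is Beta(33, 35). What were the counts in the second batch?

15 responders and 14 non-responders

Sequential conjugate updates are equivalent to a single update on the pooled data, so total successes = posterior α − prior α and total failures = posterior β − prior β.
Total across both batches: 33−6=27 responders, 35−19=16 non-responders.
Subtract the first batch: 27−12=15 responders and 16−2=14 non-responders.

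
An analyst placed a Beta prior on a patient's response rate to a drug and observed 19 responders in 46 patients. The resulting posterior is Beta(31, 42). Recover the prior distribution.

Beta(12, 15)

A Beta(a, b) prior with s successes and f failures in binomial data gives a Beta(a+s, b+f) posterior.
So a = 31 − 19 = 12 and b = 42 − 27 = 15.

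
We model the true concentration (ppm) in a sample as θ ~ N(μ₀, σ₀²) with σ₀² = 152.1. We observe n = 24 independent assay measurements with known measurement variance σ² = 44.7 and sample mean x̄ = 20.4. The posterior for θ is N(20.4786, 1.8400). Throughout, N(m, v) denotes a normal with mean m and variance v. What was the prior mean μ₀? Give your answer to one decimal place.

With known observation variance, the Normal–Normal posterior has precision τ_n = τ₀ + n/σ² and mean μ_n = (τ₀μ₀ + (n/σ²)x̄)/τ_n.
Here τ₀ = 1/152.1 = 0.006575 and τ_data = 24/44.7 = 0.536913, so τ_n = 0.543488.
Rearranging for μ₀: μ₀ = (μ_n·τ_n − τ_data·x̄)/τ₀ = (20.4786·0.543488 − 0.536913·20.4) / 0.006575 = 0.176848/0.006575 ≈ 26.9.

μ₀ = 26.9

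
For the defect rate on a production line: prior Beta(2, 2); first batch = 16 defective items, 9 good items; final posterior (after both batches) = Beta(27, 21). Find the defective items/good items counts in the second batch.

9 defective items and 10 good items

Sequential conjugate updates are equivalent to a single update on the pooled data, so total successes = posterior α − prior α and total failures = posterior β − prior β.
Total across both batches: 27−2=25 defective items, 21−2=19 good items.
Subtract the first batch: 25−16=9 defective items and 19−9=10 good items.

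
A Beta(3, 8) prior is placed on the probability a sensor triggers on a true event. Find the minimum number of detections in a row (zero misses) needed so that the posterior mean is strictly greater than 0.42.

After k detections and 0 misses the posterior is Beta(3+k, 8), with mean (3+k)/(3+8+k).
Set (3+k)/(11+k) > 0.42 and solve: k > (0.42·11 − 3)/(1 − 0.42) = 2.793.
The smallest integer exceeding 2.793 is 3, and checking k=3: (6)/(14) = 0.4286 > 0.42.

k = 3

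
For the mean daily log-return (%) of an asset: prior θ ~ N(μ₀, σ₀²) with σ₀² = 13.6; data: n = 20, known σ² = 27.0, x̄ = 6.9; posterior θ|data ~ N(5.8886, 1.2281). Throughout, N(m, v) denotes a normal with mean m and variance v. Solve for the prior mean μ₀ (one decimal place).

The posterior mean is a precision-weighted average: μ_n = (τ₀μ₀ + τ_data·x̄)/(τ₀+τ_data), with τ₀=1/σ₀² and τ_data=n/σ².
Here τ₀ = 1/13.6 = 0.073529 and τ_data = 20/27.0 = 0.740741, so τ_n = 0.814270.
Rearranging for μ₀: μ₀ = (μ_n·τ_n − τ_data·x̄)/τ₀ = (5.8886·0.814270 − 0.740741·6.9) / 0.073529 = -0.316203/0.073529 ≈ -4.3.

μ₀ = -4.3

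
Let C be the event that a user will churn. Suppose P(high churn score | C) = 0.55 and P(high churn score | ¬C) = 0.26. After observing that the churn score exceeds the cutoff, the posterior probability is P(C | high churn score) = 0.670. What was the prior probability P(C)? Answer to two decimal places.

P(C) = 0.49

Bayes' rule in odds form gives O(C|E) = O(C)·[P(E|C)/P(E|¬C)], hence O(C) = O(C|E)/LR.
Posterior odds = 0.670/(1−0.670) = 2.0303. LR = 0.55/0.26 = 2.1154.
Prior odds = 2.0303/2.1154 = 0.9598, so P(C) = 0.9598/(1+0.9598) ≈ 0.49.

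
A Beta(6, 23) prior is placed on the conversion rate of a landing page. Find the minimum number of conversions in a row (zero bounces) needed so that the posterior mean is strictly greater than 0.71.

After k conversions and 0 bounces the posterior is Beta(6+k, 23), with mean (6+k)/(6+23+k).
Set (6+k)/(29+k) > 0.71 and solve: k > (0.71·29 − 6)/(1 − 0.71) = 50.310.
The smallest integer exceeding 50.310 is 51, and checking k=51: (57)/(80) = 0.7125 > 0.71.

k = 51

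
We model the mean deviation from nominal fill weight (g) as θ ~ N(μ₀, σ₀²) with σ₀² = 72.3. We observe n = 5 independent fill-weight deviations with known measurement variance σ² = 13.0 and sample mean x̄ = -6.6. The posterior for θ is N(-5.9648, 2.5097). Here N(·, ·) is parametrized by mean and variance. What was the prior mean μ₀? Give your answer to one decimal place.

μ₀ = 11.7

The posterior mean is a precision-weighted average: μ_n = (τ₀μ₀ + τ_data·x̄)/(τ₀+τ_data), with τ₀=1/σ₀² and τ_data=n/σ².
Here τ₀ = 1/72.3 = 0.013831 and τ_data = 5/13.0 = 0.384615, so τ_n = 0.398446.
Rearranging for μ₀: μ₀ = (μ_n·τ_n − τ_data·x̄)/τ₀ = (-5.9648·0.398446 − 0.384615·-6.6) / 0.013831 = 0.161808/0.013831 ≈ 11.7.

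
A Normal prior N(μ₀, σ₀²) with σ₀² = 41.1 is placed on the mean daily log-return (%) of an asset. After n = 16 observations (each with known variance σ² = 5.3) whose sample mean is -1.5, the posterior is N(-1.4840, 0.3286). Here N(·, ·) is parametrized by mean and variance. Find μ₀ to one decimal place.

The posterior mean is a precision-weighted average: μ_n = (τ₀μ₀ + τ_data·x̄)/(τ₀+τ_data), with τ₀=1/σ₀² and τ_data=n/σ².
Here τ₀ = 1/41.1 = 0.024331 and τ_data = 16/5.3 = 3.018868, so τ_n = 3.043199.
Rearranging for μ₀: μ₀ = (μ_n·τ_n − τ_data·x̄)/τ₀ = (-1.4840·3.043199 − 3.018868·-1.5) / 0.024331 = 0.012195/0.024331 ≈ 0.5.

μ₀ = 0.5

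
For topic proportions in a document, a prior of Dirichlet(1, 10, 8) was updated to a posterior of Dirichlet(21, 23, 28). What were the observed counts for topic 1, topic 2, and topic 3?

counts (20, 13, 20)

For a Dirichlet(α) prior with multinomial counts c, the posterior is Dirichlet(α + c) componentwise.
Counts are posterior − prior componentwise: 21−1=20, 23−10=13, 28−8=20.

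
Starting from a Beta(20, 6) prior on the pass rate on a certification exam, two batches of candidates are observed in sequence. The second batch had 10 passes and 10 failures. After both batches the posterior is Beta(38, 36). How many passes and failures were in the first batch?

Sequential conjugate updates are equivalent to a single update on the pooled data, so total successes = posterior α − prior α and total failures = posterior β − prior β.
Total across both batches: 38−20=18 passes, 36−6=30 failures.
Subtract the second batch: 18−10=8 passes and 30−10=20 failures.

8 passes and 20 failures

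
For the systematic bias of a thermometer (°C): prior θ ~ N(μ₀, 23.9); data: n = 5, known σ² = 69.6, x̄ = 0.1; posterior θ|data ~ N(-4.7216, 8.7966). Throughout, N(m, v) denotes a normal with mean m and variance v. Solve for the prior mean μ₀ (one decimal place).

μ₀ = -13.0

With known observation variance, the Normal–Normal posterior has precision τ_n = τ₀ + n/σ² and mean μ_n = (τ₀μ₀ + (n/σ²)x̄)/τ_n.
Here τ₀ = 1/23.9 = 0.041841 and τ_data = 5/69.6 = 0.071839, so τ_n = 0.113680.
Rearranging for μ₀: μ₀ = (μ_n·τ_n − τ_data·x̄)/τ₀ = (-4.7216·0.113680 − 0.071839·0.1) / 0.041841 = -0.543935/0.041841 ≈ -13.0.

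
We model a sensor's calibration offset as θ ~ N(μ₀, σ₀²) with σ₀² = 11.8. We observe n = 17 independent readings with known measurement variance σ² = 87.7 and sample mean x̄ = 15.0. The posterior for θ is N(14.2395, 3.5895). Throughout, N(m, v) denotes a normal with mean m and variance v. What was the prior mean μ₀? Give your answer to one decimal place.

The posterior mean is a precision-weighted average: μ_n = (τ₀μ₀ + τ_data·x̄)/(τ₀+τ_data), with τ₀=1/σ₀² and τ_data=n/σ².
Here τ₀ = 1/11.8 = 0.084746 and τ_data = 17/87.7 = 0.193843, so τ_n = 0.278589.
Rearranging for μ₀: μ₀ = (μ_n·τ_n − τ_data·x̄)/τ₀ = (14.2395·0.278589 − 0.193843·15.0) / 0.084746 = 1.059323/0.084746 ≈ 12.5.

μ₀ = 12.5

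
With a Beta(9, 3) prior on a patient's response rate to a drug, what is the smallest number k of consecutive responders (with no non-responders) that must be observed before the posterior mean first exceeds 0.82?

After k responders and 0 non-responders the posterior is Beta(9+k, 3), with mean (9+k)/(9+3+k).
Set (9+k)/(12+k) > 0.82 and solve: k > (0.82·12 − 9)/(1 − 0.82) = 4.667.
The smallest integer exceeding 4.667 is 5.

k = 5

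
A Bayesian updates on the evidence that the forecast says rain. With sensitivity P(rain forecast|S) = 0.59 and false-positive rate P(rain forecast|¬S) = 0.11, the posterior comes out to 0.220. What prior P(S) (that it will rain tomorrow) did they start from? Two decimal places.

Bayes' rule in odds form gives O(S|E) = O(S)·[P(E|S)/P(E|¬S)], hence O(S) = O(S|E)/LR.
Posterior odds = 0.220/(1−0.220) = 0.2821. LR = 0.59/0.11 = 5.3636.
Prior odds = 0.2821/5.3636 = 0.0526, so P(S) = 0.0526/(1+0.0526) ≈ 0.05.

P(S) = 0.05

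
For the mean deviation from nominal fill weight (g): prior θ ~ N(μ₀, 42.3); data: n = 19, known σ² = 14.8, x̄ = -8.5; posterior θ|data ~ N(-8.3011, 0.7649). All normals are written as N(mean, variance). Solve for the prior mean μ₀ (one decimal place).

μ₀ = 2.5

The posterior mean is a precision-weighted average: μ_n = (τ₀μ₀ + τ_data·x̄)/(τ₀+τ_data), with τ₀=1/σ₀² and τ_data=n/σ².
Here τ₀ = 1/42.3 = 0.023641 and τ_data = 19/14.8 = 1.283784, so τ_n = 1.307425.
Rearranging for μ₀: μ₀ = (μ_n·τ_n − τ_data·x̄)/τ₀ = (-8.3011·1.307425 − 1.283784·-8.5) / 0.023641 = 0.059098/0.023641 ≈ 2.5.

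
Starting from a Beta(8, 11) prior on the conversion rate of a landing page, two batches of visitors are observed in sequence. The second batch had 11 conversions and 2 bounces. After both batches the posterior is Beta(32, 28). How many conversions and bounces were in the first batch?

Because Beta–binomial updating is additive in the counts, the combined data contributed (α_post−α_prior, β_post−β_prior) successes and failures.
Total across both batches: 32−8=24 conversions, 28−11=17 bounces.
Subtract the second batch: 24−11=13 conversions and 17−2=15 bounces.

13 conversions and 15 bounces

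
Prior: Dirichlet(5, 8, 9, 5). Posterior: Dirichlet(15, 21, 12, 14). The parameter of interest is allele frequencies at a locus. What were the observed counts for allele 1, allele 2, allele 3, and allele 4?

counts (10, 13, 3, 9)

For a Dirichlet(α) prior with multinomial counts c, the posterior is Dirichlet(α + c) componentwise.
Counts are posterior − prior componentwise: 15−5=10, 21−8=13, 12−9=3, 14−5=9.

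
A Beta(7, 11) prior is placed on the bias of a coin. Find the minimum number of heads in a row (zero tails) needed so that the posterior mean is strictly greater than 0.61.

After k heads and 0 tails the posterior is Beta(7+k, 11), with mean (7+k)/(7+11+k).
Set (7+k)/(18+k) > 0.61 and solve: k > (0.61·18 − 7)/(1 − 0.61) = 10.205.
The smallest integer exceeding 10.205 is 11, and checking k=11: (18)/(29) = 0.6207 > 0.61.

k = 11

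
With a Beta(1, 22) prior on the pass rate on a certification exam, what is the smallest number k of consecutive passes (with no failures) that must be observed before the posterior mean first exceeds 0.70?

After k passes and 0 failures the posterior is Beta(1+k, 22), with mean (1+k)/(1+22+k).
Set (1+k)/(23+k) > 0.70 and solve: k > (0.70·23 − 1)/(1 − 0.70) = 50.333.
The smallest integer exceeding 50.333 is 51.

k = 51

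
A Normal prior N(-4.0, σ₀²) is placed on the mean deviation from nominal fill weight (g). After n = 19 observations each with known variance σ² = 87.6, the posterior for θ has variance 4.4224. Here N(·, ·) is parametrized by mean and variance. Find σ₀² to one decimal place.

For the Normal–Normal model with known σ², precisions add: τ_n = τ₀ + n/σ².
So 1/σ₀² = 1/4.4224 − 19/87.6 = 0.226122 − 0.216895 = 0.009227.
Hence σ₀² = 1/0.009227 ≈ 108.4.

σ₀² = 108.4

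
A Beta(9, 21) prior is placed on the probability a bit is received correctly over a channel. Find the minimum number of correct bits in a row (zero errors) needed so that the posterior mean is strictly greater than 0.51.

k = 13

After k correct bits and 0 errors the posterior is Beta(9+k, 21), with mean (9+k)/(9+21+k).
Set (9+k)/(30+k) > 0.51 and solve: k > (0.51·30 − 9)/(1 − 0.51) = 12.857.
The smallest integer exceeding 12.857 is 13, and checking k=13: (22)/(43) = 0.5116 > 0.51.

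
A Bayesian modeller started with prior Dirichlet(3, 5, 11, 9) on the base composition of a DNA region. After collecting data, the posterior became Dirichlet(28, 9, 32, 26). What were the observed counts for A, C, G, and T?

For a Dirichlet(α) prior with multinomial counts c, the posterior is Dirichlet(α + c) componentwise.
Counts are posterior − prior componentwise: 28−3=25, 9−5=4, 32−11=21, 26−9=17.

counts (25, 4, 21, 17)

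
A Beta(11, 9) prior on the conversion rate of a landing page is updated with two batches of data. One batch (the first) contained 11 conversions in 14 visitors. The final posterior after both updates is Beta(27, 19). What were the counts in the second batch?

Sequential conjugate updates are equivalent to a single update on the pooled data, so total successes = posterior α − prior α and total failures = posterior β − prior β.
Total across both batches: 27−11=16 conversions, 19−9=10 bounces.
Subtract the first batch: 16−11=5 conversions and 10−3=7 bounces.

5 conversions and 7 bounces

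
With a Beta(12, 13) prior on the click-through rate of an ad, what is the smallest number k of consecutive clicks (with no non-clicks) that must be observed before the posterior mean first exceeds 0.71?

k = 20

After k clicks and 0 non-clicks the posterior is Beta(12+k, 13), with mean (12+k)/(12+13+k).
Set (12+k)/(25+k) > 0.71 and solve: k > (0.71·25 − 12)/(1 − 0.71) = 19.828.
The smallest integer exceeding 19.828 is 20.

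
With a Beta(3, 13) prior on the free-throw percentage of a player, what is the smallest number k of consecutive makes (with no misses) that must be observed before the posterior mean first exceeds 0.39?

After k makes and 0 misses the posterior is Beta(3+k, 13), with mean (3+k)/(3+13+k).
Set (3+k)/(16+k) > 0.39 and solve: k > (0.39·16 − 3)/(1 − 0.39) = 5.311.
The smallest integer exceeding 5.311 is 6, and checking k=6: (9)/(22) = 0.4091 > 0.39.

k = 6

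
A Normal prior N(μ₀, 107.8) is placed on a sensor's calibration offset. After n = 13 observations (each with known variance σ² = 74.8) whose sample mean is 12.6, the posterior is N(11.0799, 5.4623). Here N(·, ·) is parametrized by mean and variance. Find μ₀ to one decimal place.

μ₀ = -17.4

The posterior mean is a precision-weighted average: μ_n = (τ₀μ₀ + τ_data·x̄)/(τ₀+τ_data), with τ₀=1/σ₀² and τ_data=n/σ².
Here τ₀ = 1/107.8 = 0.009276 and τ_data = 13/74.8 = 0.173797, so τ_n = 0.183073.
Rearranging for μ₀: μ₀ = (μ_n·τ_n − τ_data·x̄)/τ₀ = (11.0799·0.183073 − 0.173797·12.6) / 0.009276 = -0.161412/0.009276 ≈ -17.4.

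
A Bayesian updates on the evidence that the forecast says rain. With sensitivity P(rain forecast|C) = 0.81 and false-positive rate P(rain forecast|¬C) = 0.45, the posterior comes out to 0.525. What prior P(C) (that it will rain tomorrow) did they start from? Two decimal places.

In odds form, posterior odds = prior odds × likelihood ratio, so prior odds = posterior odds ÷ LR.
Posterior odds = 0.525/(1−0.525) = 1.1053. LR = 0.81/0.45 = 1.8000.
Prior odds = 1.1053/1.8000 = 0.6141, so P(C) = 0.6141/(1+0.6141) ≈ 0.38.

P(C) = 0.38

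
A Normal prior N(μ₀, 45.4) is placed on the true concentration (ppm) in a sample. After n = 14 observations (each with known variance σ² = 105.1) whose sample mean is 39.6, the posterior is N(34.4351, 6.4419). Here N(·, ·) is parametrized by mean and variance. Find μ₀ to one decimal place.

μ₀ = 3.2

The posterior mean is a precision-weighted average: μ_n = (τ₀μ₀ + τ_data·x̄)/(τ₀+τ_data), with τ₀=1/σ₀² and τ_data=n/σ².
Here τ₀ = 1/45.4 = 0.022026 and τ_data = 14/105.1 = 0.133206, so τ_n = 0.155232.
Rearranging for μ₀: μ₀ = (μ_n·τ_n − τ_data·x̄)/τ₀ = (34.4351·0.155232 − 0.133206·39.6) / 0.022026 = 0.070472/0.022026 ≈ 3.2.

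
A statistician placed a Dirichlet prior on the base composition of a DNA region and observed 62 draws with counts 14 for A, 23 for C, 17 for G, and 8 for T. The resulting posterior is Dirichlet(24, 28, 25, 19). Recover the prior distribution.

Dirichlet(10, 5, 8, 11)

For a Dirichlet(α) prior with multinomial counts c, the posterior is Dirichlet(α + c) componentwise.
Subtract each count from the matching posterior parameter: 24−14=10, 28−23=5, 25−17=8, 19−8=11.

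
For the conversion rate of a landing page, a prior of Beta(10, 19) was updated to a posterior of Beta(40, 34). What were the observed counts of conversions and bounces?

A Beta(α, β) prior with s successes and f failures in binomial data gives a Beta(α+s, β+f) posterior.
Match parameters: s=40−10=30, f=34−19=15.

30 conversions and 15 bounces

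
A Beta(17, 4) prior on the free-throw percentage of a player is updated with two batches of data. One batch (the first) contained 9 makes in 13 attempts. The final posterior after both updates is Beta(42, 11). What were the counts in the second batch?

Sequential conjugate updates are equivalent to a single update on the pooled data, so total successes = posterior α − prior α and total failures = posterior β − prior β.
Total across both batches: 42−17=25 makes, 11−4=7 misses.
Subtract the first batch: 25−9=16 makes and 7−4=3 misses.

16 makes and 3 misses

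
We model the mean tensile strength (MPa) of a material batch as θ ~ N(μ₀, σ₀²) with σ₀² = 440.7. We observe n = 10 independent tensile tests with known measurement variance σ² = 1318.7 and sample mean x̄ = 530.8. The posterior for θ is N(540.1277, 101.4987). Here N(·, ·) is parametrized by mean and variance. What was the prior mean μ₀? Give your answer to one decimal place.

The posterior mean is a precision-weighted average: μ_n = (τ₀μ₀ + τ_data·x̄)/(τ₀+τ_data), with τ₀=1/σ₀² and τ_data=n/σ².
Here τ₀ = 1/440.7 = 0.002269 and τ_data = 10/1318.7 = 0.007583, so τ_n = 0.009852.
Rearranging for μ₀: μ₀ = (μ_n·τ_n − τ_data·x̄)/τ₀ = (540.1277·0.009852 − 0.007583·530.8) / 0.002269 = 1.296282/0.002269 ≈ 571.3.

μ₀ = 571.3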